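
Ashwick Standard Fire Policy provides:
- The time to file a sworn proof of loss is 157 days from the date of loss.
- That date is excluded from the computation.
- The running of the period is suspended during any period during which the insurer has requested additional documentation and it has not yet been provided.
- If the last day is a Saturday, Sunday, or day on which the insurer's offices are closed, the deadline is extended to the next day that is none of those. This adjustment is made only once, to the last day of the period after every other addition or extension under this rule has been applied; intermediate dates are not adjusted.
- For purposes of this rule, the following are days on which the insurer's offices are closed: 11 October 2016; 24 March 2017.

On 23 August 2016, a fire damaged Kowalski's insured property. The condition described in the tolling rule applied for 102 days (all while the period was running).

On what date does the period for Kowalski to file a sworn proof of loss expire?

157 days after 23 August 2016 is January 27, 2017.
Tolling adds 102 days: January 27, 2017 + 102 days = May 9, 2017.
May 9, 2017 is a Tuesday and not a day on which the insurer's offices are closed, so no extension applies.

May 9, 2017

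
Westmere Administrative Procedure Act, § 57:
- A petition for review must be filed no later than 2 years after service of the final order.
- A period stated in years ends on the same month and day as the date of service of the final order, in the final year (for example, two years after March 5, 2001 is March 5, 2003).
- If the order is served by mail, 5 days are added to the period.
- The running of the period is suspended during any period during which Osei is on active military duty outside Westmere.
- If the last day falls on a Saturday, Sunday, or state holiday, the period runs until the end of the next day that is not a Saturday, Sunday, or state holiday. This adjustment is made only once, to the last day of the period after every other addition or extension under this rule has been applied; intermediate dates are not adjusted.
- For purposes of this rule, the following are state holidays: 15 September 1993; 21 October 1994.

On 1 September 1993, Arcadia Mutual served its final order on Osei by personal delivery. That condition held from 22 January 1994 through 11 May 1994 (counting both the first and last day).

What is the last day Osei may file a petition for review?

2 years after 1 September 1993 is September 1, 1995.
Service was not by mail, so no mail extension applies.
From January 22, 1994 through May 11, 1994 inclusive is 110 days; tolling adds 110 days: September 1, 1995 + 110 days = December 20, 1995.
December 20, 1995 is a Wednesday and not a state holiday, so no extension applies.

December 20, 1995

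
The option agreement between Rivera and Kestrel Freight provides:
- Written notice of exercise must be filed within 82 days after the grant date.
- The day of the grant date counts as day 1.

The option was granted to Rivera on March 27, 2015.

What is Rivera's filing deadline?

Counting March 27, 2015 as day 1, day 82 is June 16, 2015.

June 16, 2015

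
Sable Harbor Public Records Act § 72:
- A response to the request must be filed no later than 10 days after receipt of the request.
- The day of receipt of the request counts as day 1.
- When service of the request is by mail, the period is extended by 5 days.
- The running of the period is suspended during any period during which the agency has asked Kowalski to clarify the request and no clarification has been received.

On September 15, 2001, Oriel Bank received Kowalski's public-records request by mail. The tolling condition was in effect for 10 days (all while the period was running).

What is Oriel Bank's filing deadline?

Counting September 15, 2001 as day 1, day 10 is September 24, 2001.
Service was by mail, adding 5 days: September 24, 2001 + 5 days = September 29, 2001.
Tolling adds 10 days: September 29, 2001 + 10 days = October 9, 2001.

October 9, 2001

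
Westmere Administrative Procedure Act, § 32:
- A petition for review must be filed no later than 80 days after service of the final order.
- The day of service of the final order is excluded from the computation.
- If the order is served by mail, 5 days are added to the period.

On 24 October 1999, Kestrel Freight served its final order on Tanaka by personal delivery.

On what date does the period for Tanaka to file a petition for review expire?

January 12, 2000

80 days after 24 October 1999 is January 12, 2000.
Service was not by mail, so no mail extension applies.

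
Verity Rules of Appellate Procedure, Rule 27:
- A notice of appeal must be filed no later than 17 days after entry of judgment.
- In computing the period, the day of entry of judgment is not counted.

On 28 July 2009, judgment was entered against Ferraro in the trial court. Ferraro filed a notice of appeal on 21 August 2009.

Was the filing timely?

17 days after 28 July 2009 is August 14, 2009.
The deadline is August 14, 2009; the filing on August 21, 2009 is after that date.

No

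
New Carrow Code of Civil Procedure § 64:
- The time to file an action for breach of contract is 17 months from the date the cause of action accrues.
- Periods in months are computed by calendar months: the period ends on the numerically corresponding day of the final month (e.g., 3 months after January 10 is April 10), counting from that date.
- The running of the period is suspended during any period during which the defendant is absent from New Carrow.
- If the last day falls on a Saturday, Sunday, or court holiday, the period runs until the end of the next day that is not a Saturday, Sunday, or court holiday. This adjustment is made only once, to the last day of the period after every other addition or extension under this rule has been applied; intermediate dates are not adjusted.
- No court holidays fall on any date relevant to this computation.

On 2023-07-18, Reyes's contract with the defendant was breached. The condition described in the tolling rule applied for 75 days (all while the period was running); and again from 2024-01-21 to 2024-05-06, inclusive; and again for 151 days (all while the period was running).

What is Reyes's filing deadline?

17 months after 2023-07-18 is December 18, 2024.
Tolling adds 75 days: December 18, 2024 + 75 days = March 3, 2025.
From January 21, 2024 through May 6, 2024 inclusive is 107 days; tolling adds 107 days: March 3, 2025 + 107 days = June 18, 2025.
Tolling adds 151 days: June 18, 2025 + 151 days = November 16, 2025.
November 16, 2025 is Sunday. The next qualifying day is November 17, 2025.

November 17, 2025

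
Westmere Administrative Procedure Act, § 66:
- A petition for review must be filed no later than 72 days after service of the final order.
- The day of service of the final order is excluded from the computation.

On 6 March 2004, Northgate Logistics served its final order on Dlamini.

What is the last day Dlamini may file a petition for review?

May 17, 2004

72 days after 6 March 2004 is May 17, 2004.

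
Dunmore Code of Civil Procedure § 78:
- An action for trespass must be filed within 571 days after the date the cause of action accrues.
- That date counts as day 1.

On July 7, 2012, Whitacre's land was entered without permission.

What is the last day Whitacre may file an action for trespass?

Counting July 7, 2012 as day 1, day 571 is January 28, 2014.

January 28, 2014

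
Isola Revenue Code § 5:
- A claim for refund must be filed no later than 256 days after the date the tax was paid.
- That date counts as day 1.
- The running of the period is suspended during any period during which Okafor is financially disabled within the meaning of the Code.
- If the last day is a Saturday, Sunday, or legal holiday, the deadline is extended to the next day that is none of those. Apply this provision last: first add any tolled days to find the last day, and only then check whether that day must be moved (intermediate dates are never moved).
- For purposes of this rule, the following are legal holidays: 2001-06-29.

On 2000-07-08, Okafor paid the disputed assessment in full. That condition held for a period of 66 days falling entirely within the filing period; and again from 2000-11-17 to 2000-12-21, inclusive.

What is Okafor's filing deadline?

Counting 2000-07-08 as day 1, day 256 is March 20, 2001.
Tolling adds 66 days: March 20, 2001 + 66 days = May 25, 2001.
From November 17, 2000 through December 21, 2000 inclusive is 35 days; tolling adds 35 days: May 25, 2001 + 35 days = June 29, 2001.
June 29, 2001 is a listed holiday; June 30, 2001 is Saturday; July 1, 2001 is Sunday. The next qualifying day is July 2, 2001.

July 2, 2001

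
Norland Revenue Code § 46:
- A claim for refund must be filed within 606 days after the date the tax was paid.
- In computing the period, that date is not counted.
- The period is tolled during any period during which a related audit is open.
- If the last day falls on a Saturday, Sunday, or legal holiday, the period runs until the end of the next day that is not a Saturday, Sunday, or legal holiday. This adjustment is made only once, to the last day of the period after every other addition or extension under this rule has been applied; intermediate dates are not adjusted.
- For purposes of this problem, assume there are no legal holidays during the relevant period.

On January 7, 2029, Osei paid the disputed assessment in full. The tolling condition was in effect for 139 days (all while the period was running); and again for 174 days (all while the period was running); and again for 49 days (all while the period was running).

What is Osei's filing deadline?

September 2, 2031

606 days after January 7, 2029 is September 5, 2030.
Tolling adds 139 days: September 5, 2030 + 139 days = January 22, 2031.
Tolling adds 174 days: January 22, 2031 + 174 days = July 15, 2031.
Tolling adds 49 days: July 15, 2031 + 49 days = September 2, 2031.
September 2, 2031 is a Tuesday and not a legal holiday, so no extension applies.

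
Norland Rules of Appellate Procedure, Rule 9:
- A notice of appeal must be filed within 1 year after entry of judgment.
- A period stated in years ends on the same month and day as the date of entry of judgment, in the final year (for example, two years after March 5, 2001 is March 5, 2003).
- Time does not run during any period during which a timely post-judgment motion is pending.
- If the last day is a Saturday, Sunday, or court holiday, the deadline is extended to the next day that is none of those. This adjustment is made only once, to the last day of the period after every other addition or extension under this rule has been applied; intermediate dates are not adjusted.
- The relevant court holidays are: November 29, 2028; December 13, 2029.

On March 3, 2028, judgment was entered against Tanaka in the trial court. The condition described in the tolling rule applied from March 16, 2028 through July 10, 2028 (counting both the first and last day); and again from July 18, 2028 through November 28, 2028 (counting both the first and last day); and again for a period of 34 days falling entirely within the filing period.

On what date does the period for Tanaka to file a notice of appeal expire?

1 year after March 3, 2028 is March 3, 2029.
From March 16, 2028 through July 10, 2028 inclusive is 117 days; tolling adds 117 days: March 3, 2029 + 117 days = June 28, 2029.
From July 18, 2028 through November 28, 2028 inclusive is 134 days; tolling adds 134 days: June 28, 2029 + 134 days = November 9, 2029.
Tolling adds 34 days: November 9, 2029 + 34 days = December 13, 2029.
December 13, 2029 is a listed holiday. The next qualifying day is December 14, 2029.

December 14, 2029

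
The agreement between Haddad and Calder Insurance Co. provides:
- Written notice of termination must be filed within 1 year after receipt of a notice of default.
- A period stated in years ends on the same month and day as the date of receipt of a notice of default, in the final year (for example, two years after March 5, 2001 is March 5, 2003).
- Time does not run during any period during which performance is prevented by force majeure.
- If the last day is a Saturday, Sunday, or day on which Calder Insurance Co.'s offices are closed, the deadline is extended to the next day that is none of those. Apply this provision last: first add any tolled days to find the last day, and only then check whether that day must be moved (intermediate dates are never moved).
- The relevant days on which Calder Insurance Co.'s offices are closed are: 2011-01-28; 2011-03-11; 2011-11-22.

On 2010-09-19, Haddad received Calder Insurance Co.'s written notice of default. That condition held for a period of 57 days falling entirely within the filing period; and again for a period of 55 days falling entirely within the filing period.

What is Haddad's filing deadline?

1 year after 2010-09-19 is September 19, 2011.
Tolling adds 57 days: September 19, 2011 + 57 days = November 15, 2011.
Tolling adds 55 days: November 15, 2011 + 55 days = January 9, 2012.
January 9, 2012 is a Monday and not a day on which Calder Insurance Co.'s offices are closed, so no extension applies.

January 9, 2012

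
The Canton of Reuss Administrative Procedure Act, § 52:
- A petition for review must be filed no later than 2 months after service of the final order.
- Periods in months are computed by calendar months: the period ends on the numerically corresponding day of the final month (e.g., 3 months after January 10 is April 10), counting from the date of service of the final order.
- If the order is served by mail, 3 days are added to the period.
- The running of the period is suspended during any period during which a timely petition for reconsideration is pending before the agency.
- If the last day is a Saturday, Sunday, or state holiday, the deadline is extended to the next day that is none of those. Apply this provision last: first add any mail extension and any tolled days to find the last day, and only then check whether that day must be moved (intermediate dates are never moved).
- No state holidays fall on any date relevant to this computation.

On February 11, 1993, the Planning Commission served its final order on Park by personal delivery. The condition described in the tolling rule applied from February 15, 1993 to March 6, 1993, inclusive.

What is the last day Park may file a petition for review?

May 3, 1993

2 months after February 11, 1993 is April 11, 1993.
Service was not by mail, so no mail extension applies.
From February 15, 1993 through March 6, 1993 inclusive is 20 days; tolling adds 20 days: April 11, 1993 + 20 days = May 1, 1993.
May 1, 1993 is Saturday; May 2, 1993 is Sunday. The next qualifying day is May 3, 1993.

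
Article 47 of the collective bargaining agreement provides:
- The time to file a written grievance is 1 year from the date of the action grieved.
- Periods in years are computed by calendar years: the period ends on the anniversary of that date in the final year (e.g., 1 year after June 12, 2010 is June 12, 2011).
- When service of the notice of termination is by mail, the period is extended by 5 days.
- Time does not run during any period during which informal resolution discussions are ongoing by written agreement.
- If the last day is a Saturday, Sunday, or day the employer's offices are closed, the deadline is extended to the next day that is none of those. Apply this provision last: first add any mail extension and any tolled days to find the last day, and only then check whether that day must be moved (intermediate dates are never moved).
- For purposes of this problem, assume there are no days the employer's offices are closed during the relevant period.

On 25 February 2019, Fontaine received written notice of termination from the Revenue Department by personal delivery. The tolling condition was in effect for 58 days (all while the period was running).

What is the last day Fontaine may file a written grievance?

1 year after 25 February 2019 is February 25, 2020.
Service was not by mail, so no mail extension applies.
Tolling adds 58 days: February 25, 2020 + 58 days = April 23, 2020.
April 23, 2020 is a Thursday and not a day the employer's offices are closed, so no extension applies.

April 23, 2020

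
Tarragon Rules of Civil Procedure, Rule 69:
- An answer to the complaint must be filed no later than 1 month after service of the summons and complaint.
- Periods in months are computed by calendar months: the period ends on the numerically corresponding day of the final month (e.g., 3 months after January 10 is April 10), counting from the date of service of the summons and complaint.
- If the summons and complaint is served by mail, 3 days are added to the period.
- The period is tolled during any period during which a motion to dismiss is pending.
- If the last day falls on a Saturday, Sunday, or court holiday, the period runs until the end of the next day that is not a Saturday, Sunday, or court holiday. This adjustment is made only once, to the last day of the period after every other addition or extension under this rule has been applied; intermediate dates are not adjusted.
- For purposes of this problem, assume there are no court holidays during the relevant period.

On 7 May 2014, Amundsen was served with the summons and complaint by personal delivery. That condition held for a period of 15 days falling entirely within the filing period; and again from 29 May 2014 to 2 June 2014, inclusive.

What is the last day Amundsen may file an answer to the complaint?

1 month after 7 May 2014 is June 7, 2014.
Service was not by mail, so no mail extension applies.
Tolling adds 15 days: June 7, 2014 + 15 days = June 22, 2014.
From May 29, 2014 through June 2, 2014 inclusive is 5 days; tolling adds 5 days: June 22, 2014 + 5 days = June 27, 2014.
June 27, 2014 is a Friday and not a court holiday, so no extension applies.

June 27, 2014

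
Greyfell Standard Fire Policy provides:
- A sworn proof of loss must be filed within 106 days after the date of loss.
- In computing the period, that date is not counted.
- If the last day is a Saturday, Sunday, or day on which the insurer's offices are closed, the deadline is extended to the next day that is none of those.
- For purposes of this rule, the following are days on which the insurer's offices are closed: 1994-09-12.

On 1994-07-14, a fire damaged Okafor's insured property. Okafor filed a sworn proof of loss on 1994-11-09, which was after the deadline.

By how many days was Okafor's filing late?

106 days after 1994-07-14 is October 28, 1994.
October 28, 1994 is a Friday and not a day on which the insurer's offices are closed, so no extension applies.
The deadline is October 28, 1994; from October 28, 1994 to November 9, 1994 is 12 days.

12 days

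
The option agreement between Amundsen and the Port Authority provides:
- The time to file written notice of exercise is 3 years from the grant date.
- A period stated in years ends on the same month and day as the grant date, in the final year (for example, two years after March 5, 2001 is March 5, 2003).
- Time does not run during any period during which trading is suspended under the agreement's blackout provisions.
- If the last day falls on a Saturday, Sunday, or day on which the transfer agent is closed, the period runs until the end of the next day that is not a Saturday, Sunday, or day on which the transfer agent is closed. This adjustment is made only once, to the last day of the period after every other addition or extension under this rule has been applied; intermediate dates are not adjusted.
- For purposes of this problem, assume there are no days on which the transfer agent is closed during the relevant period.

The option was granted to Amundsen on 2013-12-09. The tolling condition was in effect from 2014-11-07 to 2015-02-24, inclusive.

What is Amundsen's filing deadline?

March 29, 2017

3 years after 2013-12-09 is December 9, 2016.
From November 7, 2014 through February 24, 2015 inclusive is 110 days; tolling adds 110 days: December 9, 2016 + 110 days = March 29, 2017.
March 29, 2017 is a Wednesday and not a day on which the transfer agent is closed, so no extension applies.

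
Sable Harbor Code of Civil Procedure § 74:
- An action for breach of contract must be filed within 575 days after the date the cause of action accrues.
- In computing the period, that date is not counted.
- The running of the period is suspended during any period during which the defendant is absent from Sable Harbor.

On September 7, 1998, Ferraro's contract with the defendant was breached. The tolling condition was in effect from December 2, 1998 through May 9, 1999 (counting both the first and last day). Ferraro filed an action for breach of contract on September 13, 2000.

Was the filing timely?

No

575 days after September 7, 1998 is April 4, 2000.
From December 2, 1998 through May 9, 1999 inclusive is 159 days; tolling adds 159 days: April 4, 2000 + 159 days = September 10, 2000.
The deadline is September 10, 2000; the filing on September 13, 2000 is after that date.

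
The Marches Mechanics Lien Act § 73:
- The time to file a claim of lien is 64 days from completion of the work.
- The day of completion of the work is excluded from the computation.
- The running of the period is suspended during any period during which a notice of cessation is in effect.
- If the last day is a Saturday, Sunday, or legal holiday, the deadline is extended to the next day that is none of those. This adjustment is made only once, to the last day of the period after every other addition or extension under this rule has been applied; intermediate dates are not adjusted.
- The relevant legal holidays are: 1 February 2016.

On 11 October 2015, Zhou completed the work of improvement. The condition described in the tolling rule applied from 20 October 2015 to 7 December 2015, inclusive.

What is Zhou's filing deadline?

February 2, 2016

64 days after 11 October 2015 is December 14, 2015.
From October 20, 2015 through December 7, 2015 inclusive is 49 days; tolling adds 49 days: December 14, 2015 + 49 days = February 1, 2016.
February 1, 2016 is a listed holiday. The next qualifying day is February 2, 2016.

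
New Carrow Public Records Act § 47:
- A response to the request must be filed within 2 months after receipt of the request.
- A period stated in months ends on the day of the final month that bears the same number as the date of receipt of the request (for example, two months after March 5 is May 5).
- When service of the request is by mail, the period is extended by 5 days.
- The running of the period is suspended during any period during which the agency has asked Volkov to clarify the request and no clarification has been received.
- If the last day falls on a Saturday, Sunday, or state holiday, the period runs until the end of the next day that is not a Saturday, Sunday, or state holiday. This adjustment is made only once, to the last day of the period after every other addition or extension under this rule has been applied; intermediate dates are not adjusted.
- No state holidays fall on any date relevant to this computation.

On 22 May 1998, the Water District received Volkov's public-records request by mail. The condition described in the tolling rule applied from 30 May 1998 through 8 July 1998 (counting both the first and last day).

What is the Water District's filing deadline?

September 7, 1998

2 months after 22 May 1998 is July 22, 1998.
Service was by mail, adding 5 days: July 22, 1998 + 5 days = July 27, 1998.
From May 30, 1998 through July 8, 1998 inclusive is 40 days; tolling adds 40 days: July 27, 1998 + 40 days = September 5, 1998.
September 5, 1998 is Saturday; September 6, 1998 is Sunday. The next qualifying day is September 7, 1998.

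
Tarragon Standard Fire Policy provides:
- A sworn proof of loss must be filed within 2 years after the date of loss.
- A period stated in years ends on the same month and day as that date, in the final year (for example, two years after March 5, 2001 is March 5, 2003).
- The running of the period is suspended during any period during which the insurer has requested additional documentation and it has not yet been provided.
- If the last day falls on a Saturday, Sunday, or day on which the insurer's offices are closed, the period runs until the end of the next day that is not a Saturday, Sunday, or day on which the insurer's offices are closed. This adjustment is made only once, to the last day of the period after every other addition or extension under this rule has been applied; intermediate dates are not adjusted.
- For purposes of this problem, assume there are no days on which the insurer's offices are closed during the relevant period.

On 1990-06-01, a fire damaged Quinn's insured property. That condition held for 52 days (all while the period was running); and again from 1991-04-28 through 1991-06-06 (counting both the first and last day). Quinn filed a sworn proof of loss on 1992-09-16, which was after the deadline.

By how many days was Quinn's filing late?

15 days

2 years after 1990-06-01 is June 1, 1992.
Tolling adds 52 days: June 1, 1992 + 52 days = July 23, 1992.
From April 28, 1991 through June 6, 1991 inclusive is 40 days; tolling adds 40 days: July 23, 1992 + 40 days = September 1, 1992.
September 1, 1992 is a Tuesday and not a day on which the insurer's offices are closed, so no extension applies.
The deadline is September 1, 1992; from September 1, 1992 to September 16, 1992 is 15 days.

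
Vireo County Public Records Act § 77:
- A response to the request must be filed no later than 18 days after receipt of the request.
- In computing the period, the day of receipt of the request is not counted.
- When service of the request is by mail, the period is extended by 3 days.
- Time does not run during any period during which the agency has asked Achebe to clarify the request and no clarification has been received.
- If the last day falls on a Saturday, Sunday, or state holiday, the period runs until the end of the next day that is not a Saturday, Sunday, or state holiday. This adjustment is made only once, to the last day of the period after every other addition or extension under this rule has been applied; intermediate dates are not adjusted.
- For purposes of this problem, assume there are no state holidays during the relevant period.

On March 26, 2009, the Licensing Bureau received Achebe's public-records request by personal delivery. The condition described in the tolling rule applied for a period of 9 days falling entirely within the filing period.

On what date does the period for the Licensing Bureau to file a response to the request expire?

18 days after March 26, 2009 is April 13, 2009.
Service was not by mail, so no mail extension applies.
Tolling adds 9 days: April 13, 2009 + 9 days = April 22, 2009.
April 22, 2009 is a Wednesday and not a state holiday, so no extension applies.

April 22, 2009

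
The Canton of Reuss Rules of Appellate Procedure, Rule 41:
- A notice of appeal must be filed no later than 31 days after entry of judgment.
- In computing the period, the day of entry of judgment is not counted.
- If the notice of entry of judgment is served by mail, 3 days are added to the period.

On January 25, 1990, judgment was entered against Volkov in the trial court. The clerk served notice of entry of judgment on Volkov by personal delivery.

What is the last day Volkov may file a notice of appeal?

February 25, 1990

31 days after January 25, 1990 is February 25, 1990.
Service was not by mail, so no mail extension applies.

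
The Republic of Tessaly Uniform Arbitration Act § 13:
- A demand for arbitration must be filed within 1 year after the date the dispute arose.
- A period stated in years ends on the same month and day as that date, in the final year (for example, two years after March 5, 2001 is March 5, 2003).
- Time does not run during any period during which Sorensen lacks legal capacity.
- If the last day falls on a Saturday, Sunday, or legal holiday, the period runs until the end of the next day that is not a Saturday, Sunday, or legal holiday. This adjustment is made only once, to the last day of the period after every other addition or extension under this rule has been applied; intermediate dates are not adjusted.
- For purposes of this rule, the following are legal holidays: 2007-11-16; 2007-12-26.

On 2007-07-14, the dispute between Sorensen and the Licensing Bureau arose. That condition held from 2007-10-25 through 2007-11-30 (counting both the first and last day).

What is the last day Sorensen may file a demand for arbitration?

1 year after 2007-07-14 is July 14, 2008.
From October 25, 2007 through November 30, 2007 inclusive is 37 days; tolling adds 37 days: July 14, 2008 + 37 days = August 20, 2008.
August 20, 2008 is a Wednesday and not a legal holiday, so no extension applies.

August 20, 2008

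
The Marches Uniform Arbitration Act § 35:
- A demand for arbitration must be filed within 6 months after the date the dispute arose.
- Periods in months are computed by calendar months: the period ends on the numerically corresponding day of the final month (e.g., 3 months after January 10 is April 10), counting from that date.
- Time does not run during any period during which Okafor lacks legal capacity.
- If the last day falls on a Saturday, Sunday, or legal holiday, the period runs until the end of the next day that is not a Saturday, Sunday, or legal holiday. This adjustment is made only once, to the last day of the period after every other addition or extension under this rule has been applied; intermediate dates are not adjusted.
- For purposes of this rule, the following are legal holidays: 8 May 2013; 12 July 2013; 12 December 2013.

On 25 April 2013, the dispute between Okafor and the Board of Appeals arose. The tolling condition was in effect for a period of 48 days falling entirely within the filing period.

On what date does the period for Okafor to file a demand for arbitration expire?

December 13, 2013

6 months after 25 April 2013 is October 25, 2013.
Tolling adds 48 days: October 25, 2013 + 48 days = December 12, 2013.
December 12, 2013 is a listed holiday. The next qualifying day is December 13, 2013.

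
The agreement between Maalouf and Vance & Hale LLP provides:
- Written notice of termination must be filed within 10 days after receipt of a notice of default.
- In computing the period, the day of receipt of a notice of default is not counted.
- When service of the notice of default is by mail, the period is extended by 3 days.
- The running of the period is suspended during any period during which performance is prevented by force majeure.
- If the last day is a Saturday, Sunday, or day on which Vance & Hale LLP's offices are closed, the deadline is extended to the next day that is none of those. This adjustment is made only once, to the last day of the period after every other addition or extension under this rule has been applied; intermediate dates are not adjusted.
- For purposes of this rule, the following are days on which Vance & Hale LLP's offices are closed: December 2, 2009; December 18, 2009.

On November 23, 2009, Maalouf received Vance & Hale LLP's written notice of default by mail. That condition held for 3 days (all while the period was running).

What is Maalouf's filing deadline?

December 9, 2009

10 days after November 23, 2009 is December 3, 2009.
Service was by mail, adding 3 days: December 3, 2009 + 3 days = December 6, 2009.
Tolling adds 3 days: December 6, 2009 + 3 days = December 9, 2009.
December 9, 2009 is a Wednesday and not a day on which Vance & Hale LLP's offices are closed, so no extension applies.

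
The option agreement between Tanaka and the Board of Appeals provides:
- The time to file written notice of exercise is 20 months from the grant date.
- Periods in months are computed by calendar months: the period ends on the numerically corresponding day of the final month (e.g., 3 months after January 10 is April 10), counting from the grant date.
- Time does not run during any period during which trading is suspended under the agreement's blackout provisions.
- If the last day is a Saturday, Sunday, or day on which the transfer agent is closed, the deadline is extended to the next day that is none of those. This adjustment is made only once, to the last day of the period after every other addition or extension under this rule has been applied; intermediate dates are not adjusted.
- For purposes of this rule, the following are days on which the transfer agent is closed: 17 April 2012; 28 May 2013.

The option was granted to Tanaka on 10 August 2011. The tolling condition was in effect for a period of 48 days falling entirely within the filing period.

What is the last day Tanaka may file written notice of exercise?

May 29, 2013

20 months after 10 August 2011 is April 10, 2013.
Tolling adds 48 days: April 10, 2013 + 48 days = May 28, 2013.
May 28, 2013 is a listed holiday. The next qualifying day is May 29, 2013.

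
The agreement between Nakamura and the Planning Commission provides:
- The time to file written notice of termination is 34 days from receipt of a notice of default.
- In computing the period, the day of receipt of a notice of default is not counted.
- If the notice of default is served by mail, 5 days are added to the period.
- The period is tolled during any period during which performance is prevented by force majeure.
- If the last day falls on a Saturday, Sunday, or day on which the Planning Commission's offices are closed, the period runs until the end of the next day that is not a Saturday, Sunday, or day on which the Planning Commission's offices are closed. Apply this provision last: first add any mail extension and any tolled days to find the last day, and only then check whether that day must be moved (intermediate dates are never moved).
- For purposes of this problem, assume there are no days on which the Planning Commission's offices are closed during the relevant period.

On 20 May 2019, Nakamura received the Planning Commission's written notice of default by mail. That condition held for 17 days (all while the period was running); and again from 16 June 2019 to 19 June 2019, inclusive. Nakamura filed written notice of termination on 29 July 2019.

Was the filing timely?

34 days after 20 May 2019 is June 23, 2019.
Service was by mail, adding 5 days: June 23, 2019 + 5 days = June 28, 2019.
Tolling adds 17 days: June 28, 2019 + 17 days = July 15, 2019.
From June 16, 2019 through June 19, 2019 inclusive is 4 days; tolling adds 4 days: July 15, 2019 + 4 days = July 19, 2019.
July 19, 2019 is a Friday and not a day on which the Planning Commission's offices are closed, so no extension applies.
The deadline is July 19, 2019; the filing on July 29, 2019 is after that date.

No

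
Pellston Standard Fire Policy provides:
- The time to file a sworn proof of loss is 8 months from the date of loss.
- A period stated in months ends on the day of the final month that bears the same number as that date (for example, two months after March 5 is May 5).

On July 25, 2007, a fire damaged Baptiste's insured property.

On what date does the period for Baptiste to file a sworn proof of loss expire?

March 25, 2008

8 months after July 25, 2007 is March 25, 2008.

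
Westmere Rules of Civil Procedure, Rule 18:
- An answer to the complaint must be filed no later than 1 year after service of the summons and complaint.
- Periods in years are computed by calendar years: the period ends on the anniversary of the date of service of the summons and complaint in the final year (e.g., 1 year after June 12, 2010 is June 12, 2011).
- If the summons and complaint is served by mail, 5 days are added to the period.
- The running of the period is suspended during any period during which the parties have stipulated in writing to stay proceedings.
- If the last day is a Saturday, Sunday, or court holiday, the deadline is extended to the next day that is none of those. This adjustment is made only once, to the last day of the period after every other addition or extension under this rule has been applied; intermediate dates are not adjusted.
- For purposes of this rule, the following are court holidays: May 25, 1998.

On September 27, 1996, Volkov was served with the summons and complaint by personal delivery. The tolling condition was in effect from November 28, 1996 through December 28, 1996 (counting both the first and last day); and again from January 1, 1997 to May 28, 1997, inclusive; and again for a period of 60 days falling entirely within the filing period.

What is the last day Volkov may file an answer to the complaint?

1 year after September 27, 1996 is September 27, 1997.
Service was not by mail, so no mail extension applies.
From November 28, 1996 through December 28, 1996 inclusive is 31 days; tolling adds 31 days: September 27, 1997 + 31 days = October 28, 1997.
From January 1, 1997 through May 28, 1997 inclusive is 148 days; tolling adds 148 days: October 28, 1997 + 148 days = March 25, 1998.
Tolling adds 60 days: March 25, 1998 + 60 days = May 24, 1998.
May 24, 1998 is Sunday; May 25, 1998 is a listed holiday. The next qualifying day is May 26, 1998.

May 26, 1998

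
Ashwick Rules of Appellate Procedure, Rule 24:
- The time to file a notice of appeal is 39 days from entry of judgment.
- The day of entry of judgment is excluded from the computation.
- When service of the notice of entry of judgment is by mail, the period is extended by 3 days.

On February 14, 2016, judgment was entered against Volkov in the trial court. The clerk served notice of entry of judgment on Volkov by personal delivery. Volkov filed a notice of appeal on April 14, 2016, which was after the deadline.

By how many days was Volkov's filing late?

39 days after February 14, 2016 is March 24, 2016.
Service was not by mail, so no mail extension applies.
The deadline is March 24, 2016; from March 24, 2016 to April 14, 2016 is 21 days.

21 days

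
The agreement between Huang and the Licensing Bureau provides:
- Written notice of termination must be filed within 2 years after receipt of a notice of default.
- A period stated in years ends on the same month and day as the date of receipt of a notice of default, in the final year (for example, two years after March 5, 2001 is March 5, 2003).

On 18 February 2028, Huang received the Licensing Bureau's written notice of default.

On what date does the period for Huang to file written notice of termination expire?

February 18, 2030

2 years after 18 February 2028 is February 18, 2030.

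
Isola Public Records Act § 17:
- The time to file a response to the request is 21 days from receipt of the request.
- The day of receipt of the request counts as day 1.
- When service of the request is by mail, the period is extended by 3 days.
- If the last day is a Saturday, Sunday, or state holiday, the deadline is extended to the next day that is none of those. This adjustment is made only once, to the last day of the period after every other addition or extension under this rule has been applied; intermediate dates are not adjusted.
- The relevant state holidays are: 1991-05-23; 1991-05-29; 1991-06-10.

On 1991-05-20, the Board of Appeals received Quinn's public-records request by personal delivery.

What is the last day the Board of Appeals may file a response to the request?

June 11, 1991

Counting 1991-05-20 as day 1, day 21 is June 9, 1991.
Service was not by mail, so no mail extension applies.
June 9, 1991 is Sunday; June 10, 1991 is a listed holiday. The next qualifying day is June 11, 1991.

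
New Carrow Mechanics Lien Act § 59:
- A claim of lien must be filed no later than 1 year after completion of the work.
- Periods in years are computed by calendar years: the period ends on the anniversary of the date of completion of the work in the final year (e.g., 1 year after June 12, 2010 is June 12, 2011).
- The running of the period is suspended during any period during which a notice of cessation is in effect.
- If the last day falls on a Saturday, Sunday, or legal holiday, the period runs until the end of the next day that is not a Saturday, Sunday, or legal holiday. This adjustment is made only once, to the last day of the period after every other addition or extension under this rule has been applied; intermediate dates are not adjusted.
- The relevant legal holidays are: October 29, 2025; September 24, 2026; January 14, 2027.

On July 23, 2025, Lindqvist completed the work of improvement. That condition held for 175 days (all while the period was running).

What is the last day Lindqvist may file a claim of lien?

January 15, 2027

1 year after July 23, 2025 is July 23, 2026.
Tolling adds 175 days: July 23, 2026 + 175 days = January 14, 2027.
January 14, 2027 is a listed holiday. The next qualifying day is January 15, 2027.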